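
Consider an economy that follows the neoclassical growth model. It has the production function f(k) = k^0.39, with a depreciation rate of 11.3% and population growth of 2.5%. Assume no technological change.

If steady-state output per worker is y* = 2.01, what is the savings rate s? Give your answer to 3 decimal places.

At the steady state, Δk = 0, so s·k^α = (n + δ)·k.
Since y* = [s/(n + δ)]^(α/(1−α)), we have s/(n + δ) = (y*)^((1−α)/α) = 2.01^1.5641 = 2.9801.
Therefore s = 2.9801 × (n + δ) = 2.9801 × 0.138 = 0.4113.

s ≈ 0.411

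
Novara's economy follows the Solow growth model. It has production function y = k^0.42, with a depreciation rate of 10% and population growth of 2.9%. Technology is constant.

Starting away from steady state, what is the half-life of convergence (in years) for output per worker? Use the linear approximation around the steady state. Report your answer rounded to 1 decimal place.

half-life ≈ 9.3 years

Near the steady state the convergence rate is λ = (1 − α)(n + δ).
λ = (1 − 0.42) × 0.129 = 0.58 × 0.129 = 0.07482
Half-life = ln 2 / λ = 0.6931 / 0.07482 ≈ 9.26 years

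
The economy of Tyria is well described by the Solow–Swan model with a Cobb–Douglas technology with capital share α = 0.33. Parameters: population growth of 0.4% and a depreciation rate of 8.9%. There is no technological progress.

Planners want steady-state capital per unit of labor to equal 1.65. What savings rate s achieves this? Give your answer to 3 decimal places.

In steady state, investment equals break-even investment: s·k^α = (n + δ)·k.
So s / (n + δ) = (k*)^(1−α) = 1.65^0.67 = 1.3987.
Therefore s = 1.3987 × (n + δ) = 1.3987 × 0.093 = 0.1301.

s ≈ 0.130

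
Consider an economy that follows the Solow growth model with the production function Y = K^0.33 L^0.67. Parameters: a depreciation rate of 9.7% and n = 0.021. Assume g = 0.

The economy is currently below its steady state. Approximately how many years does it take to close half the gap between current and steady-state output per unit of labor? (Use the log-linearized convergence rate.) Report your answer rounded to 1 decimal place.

t_½ ≈ 8.8 years

Near the steady state the convergence rate is λ = (1 − α)(n + δ).
λ = (1 − 0.33) × 0.118 = 0.67 × 0.118 = 0.07906
Half-life = ln 2 / λ = 0.6931 / 0.07906 ≈ 8.77 years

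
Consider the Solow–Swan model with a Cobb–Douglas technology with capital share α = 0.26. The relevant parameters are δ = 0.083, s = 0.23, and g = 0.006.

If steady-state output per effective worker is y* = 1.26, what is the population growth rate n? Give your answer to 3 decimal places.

n ≈ 0.030

Steady state requires s·f(k) = (n + g + δ)·k, i.e. s·k^α = (n + g + δ)·k.
Since y* = [s/(n + g + δ)]^(α/(1−α)), we have s/(n + g + δ) = (y*)^((1−α)/α) = 1.26^2.8462 = 1.9305.
Therefore n + g + δ = s / 1.9305 = 0.23 / 1.9305 = 0.1191, so n = 0.1191 − 0.089 = 0.0301.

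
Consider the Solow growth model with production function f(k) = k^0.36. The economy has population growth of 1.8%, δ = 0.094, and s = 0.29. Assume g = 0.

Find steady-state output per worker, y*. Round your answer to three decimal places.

y* = 1.708

Steady state requires s·f(k) = (n + δ)·k, i.e. s·k^α = (n + δ)·k.
Rearranging, k^(1−α) = s / (n + δ).
k^0.64 = 0.29 / (0.018 + 0.094) = 0.29 / 0.112 = 2.5893
k* = 2.5893^(1/0.64) ≈ 4.4218
y* = (k*)^α = 4.4218^0.36 ≈ 1.7077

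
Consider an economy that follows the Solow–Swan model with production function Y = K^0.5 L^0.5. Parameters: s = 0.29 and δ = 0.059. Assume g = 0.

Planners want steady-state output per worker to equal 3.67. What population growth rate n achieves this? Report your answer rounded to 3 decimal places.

n ≈ 0.020

In steady state, investment equals break-even investment: s·k^α = (n + δ)·k.
Since y* = [s/(n + δ)]^(α/(1−α)), we have s/(n + δ) = (y*)^((1−α)/α) = 3.67^1 = 3.6700.
Therefore n + δ = s / 3.6700 = 0.29 / 3.6700 = 0.0790, so n = 0.0790 − 0.059 = 0.0200.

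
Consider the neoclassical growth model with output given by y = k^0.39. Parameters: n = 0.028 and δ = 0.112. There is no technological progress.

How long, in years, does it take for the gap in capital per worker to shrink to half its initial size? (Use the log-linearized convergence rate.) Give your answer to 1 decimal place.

t_½ ≈ 8.1 years

Near the steady state the convergence rate is λ = (1 − α)(n + δ).
λ = (1 − 0.39) × 0.140 = 0.61 × 0.140 = 0.0854
Half-life = ln 2 / λ = 0.6931 / 0.0854 ≈ 8.12 years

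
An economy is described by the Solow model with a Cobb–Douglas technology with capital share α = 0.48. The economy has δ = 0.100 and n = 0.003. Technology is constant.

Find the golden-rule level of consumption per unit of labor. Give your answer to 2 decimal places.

c_gold ≈ 2.15

At the golden rule, f'(k) = n + δ, so α·k^(α−1) = n + δ and k_gold = (α/(n + δ))^(1/(1−α)).
k_gold = (0.48/0.103)^(1/0.52) = 4.6602^1.9231 ≈ 19.2934
c_gold = f(k_gold) − (n + δ)·k_gold = 4.1400 − 0.103×19.2934 ≈ 2.1528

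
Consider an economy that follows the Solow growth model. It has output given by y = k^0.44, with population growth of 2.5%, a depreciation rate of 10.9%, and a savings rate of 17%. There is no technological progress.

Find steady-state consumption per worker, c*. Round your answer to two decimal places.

Steady state requires s·f(k) = (n + δ)·k, i.e. s·k^α = (n + δ)·k.
Dividing both sides by k: k^(1−α) = s / (n + δ).
k^0.56 = 0.17 / (0.025 + 0.109) = 0.17 / 0.134 = 1.2687
k* = 1.2687^(1/0.56) ≈ 1.5296
y* = (k*)^α = 1.5296^0.44 ≈ 1.2056
c* = (1 − s)·y* = (1 − 0.17) × 1.2056 ≈ 1.0006

c* = 1.00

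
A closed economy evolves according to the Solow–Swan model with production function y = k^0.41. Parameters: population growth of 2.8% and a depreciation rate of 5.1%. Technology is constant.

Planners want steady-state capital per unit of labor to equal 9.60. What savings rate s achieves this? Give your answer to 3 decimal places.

Steady state requires s·f(k) = (n + δ)·k, i.e. s·k^α = (n + δ)·k.
So s / (n + δ) = (k*)^(1−α) = 9.60^0.59 = 3.7979.
Therefore s = 3.7979 × (n + δ) = 3.7979 × 0.079 = 0.3000.

s ≈ 0.300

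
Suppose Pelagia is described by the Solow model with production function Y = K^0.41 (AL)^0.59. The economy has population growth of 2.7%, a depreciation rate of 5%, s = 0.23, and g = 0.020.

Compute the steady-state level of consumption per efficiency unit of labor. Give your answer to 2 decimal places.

In steady state, investment equals break-even investment: s·k^α = (n + g + δ)·k.
Rearranging, k^(1−α) = s / (n + g + δ).
k^0.59 = 0.23 / (0.027 + 0.020 + 0.050) = 0.23 / 0.097 = 2.3711
k* = 2.3711^(1/0.59) ≈ 4.3202
y* = (k*)^α = 4.3202^0.41 ≈ 1.8220
c* = (1 − s)·y* = (1 − 0.23) × 1.8220 ≈ 1.4029

c* = 1.40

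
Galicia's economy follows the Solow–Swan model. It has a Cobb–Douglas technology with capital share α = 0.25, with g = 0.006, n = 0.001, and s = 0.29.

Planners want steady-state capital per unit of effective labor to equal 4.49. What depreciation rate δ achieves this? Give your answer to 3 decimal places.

In steady state, investment equals break-even investment: s·k^α = (n + g + δ)·k.
So s / (n + g + δ) = (k*)^(1−α) = 4.49^0.75 = 3.0845.
Therefore n + g + δ = s / 3.0845 = 0.29 / 3.0845 = 0.0940, so δ = 0.0940 − 0.007 = 0.0870.

δ ≈ 0.087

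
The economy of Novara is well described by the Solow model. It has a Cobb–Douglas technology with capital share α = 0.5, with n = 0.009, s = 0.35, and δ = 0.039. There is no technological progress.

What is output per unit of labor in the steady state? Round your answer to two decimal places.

Steady state requires s·f(k) = (n + δ)·k, i.e. s·k^α = (n + δ)·k.
Rearranging, k^(1−α) = s / (n + δ).
k^0.5 = 0.35 / (0.009 + 0.039) = 0.35 / 0.048 = 7.2917
k* = 7.2917^(1/0.5) ≈ 53.1689
y* = (k*)^α = 53.1689^0.5 ≈ 7.2917

y* = 7.29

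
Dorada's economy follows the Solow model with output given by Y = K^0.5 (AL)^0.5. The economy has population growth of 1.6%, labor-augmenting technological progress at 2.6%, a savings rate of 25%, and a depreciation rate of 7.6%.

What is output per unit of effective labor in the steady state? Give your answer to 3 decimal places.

In steady state, investment equals break-even investment: s·k^α = (n + g + δ)·k.
Dividing both sides by k: k^(1−α) = s / (n + g + δ).
k^0.5 = 0.25 / (0.016 + 0.026 + 0.076) = 0.25 / 0.118 = 2.1186
k* = 2.1186^(1/0.5) ≈ 4.4885
y* = (k*)^α = 4.4885^0.5 ≈ 2.1186

y* = 2.119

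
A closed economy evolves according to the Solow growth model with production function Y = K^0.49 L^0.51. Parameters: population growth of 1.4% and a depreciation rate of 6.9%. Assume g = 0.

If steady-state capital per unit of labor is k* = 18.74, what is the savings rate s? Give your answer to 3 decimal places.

In steady state, investment equals break-even investment: s·k^α = (n + δ)·k.
So s / (n + δ) = (k*)^(1−α) = 18.74^0.51 = 4.4577.
Therefore s = 4.4577 × (n + δ) = 4.4577 × 0.083 = 0.3700.

s ≈ 0.370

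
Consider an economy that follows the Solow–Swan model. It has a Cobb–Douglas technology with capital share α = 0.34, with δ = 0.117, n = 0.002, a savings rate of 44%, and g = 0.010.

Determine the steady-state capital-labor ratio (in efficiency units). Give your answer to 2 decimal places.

At the steady state, Δk = 0, so s·k^α = (n + g + δ)·k.
Rearranging, k^(1−α) = s / (n + g + δ).
k^0.66 = 0.44 / (0.002 + 0.010 + 0.117) = 0.44 / 0.129 = 3.4109
k* = 3.4109^(1/0.66) ≈ 6.4177

k* = 6.42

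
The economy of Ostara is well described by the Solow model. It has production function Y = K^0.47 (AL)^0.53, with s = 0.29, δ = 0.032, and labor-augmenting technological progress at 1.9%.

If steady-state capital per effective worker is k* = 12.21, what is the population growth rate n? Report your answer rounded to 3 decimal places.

n ≈ 0.026

At the steady state, Δk = 0, so s·k^α = (n + g + δ)·k.
So s / (n + g + δ) = (k*)^(1−α) = 12.21^0.53 = 3.7667.
Therefore n + g + δ = s / 3.7667 = 0.29 / 3.7667 = 0.0770, so n = 0.0770 − 0.051 = 0.0260.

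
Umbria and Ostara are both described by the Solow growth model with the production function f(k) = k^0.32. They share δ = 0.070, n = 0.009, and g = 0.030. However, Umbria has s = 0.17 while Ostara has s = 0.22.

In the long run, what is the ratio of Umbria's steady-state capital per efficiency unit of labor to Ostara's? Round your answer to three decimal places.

Steady-state k* = [s/(n + g + δ)]^(1/(1−α)), so the ratio is [ (s_U/(n + g + δ)_U) / (s_O/(n + g + δ)_O) ]^1.4706.
s_U/(n + g + δ)_U = 0.17/0.109 = 1.5596; s_O/(n + g + δ)_O = 0.22/0.109 = 2.0183.
Ratio = (1.5596/2.0183)^1.4706 = 0.7727^1.4706 ≈ 0.6844

ratio ≈ 0.684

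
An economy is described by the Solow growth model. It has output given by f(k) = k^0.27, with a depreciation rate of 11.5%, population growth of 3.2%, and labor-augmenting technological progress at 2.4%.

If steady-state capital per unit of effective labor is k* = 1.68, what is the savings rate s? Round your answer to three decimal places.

s ≈ 0.250

In steady state, investment equals break-even investment: s·k^α = (n + g + δ)·k.
So s / (n + g + δ) = (k*)^(1−α) = 1.68^0.73 = 1.4604.
Therefore s = 1.4604 × (n + g + δ) = 1.4604 × 0.171 = 0.2497.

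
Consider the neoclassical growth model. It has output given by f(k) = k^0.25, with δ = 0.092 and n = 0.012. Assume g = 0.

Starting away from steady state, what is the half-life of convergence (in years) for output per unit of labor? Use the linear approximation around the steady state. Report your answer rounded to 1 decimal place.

Near the steady state the convergence rate is λ = (1 − α)(n + δ).
λ = (1 − 0.25) × 0.104 = 0.75 × 0.104 = 0.0780
Half-life = ln 2 / λ = 0.6931 / 0.0780 ≈ 8.89 years

t_½ ≈ 8.9 years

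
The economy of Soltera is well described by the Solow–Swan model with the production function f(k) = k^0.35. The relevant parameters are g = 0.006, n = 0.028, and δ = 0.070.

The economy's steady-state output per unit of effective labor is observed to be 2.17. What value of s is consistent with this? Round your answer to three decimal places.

At the steady state, Δk = 0, so s·k^α = (n + g + δ)·k.
Since y* = [s/(n + g + δ)]^(α/(1−α)), we have s/(n + g + δ) = (y*)^((1−α)/α) = 2.17^1.8571 = 4.2154.
Therefore s = 4.2154 × (n + g + δ) = 4.2154 × 0.104 = 0.4384.

s ≈ 0.438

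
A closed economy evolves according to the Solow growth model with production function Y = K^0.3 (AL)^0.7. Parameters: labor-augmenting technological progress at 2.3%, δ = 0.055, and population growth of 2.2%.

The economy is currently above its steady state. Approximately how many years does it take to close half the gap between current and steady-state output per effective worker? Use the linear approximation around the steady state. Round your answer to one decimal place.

about 9.9 years

Near the steady state the convergence rate is λ = (1 − α)(n + g + δ).
λ = (1 − 0.3) × 0.100 = 0.7 × 0.100 = 0.0700
Half-life = ln 2 / λ = 0.6931 / 0.0700 ≈ 9.90 years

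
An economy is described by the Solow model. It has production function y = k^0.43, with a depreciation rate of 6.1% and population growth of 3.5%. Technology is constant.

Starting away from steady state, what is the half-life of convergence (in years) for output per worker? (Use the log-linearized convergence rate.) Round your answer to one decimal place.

Near the steady state the convergence rate is λ = (1 − α)(n + δ).
λ = (1 − 0.43) × 0.096 = 0.57 × 0.096 = 0.05472
Half-life = ln 2 / λ = 0.6931 / 0.05472 ≈ 12.67 years

t_½ ≈ 12.7 years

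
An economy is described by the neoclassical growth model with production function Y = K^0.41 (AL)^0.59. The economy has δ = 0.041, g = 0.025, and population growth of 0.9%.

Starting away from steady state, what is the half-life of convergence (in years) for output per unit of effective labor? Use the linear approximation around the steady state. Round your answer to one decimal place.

Near the steady state the convergence rate is λ = (1 − α)(n + g + δ).
λ = (1 − 0.41) × 0.075 = 0.59 × 0.075 = 0.04425
Half-life = ln 2 / λ = 0.6931 / 0.04425 ≈ 15.66 years

about 15.7 years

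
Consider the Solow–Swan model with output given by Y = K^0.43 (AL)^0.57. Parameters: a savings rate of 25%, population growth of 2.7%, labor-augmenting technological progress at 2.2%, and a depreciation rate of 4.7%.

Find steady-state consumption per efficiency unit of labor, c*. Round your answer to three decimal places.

c* ≈ 1.544

At the steady state, Δk = 0, so s·k^α = (n + g + δ)·k.
Dividing both sides by k: k^(1−α) = s / (n + g + δ).
k^0.57 = 0.25 / (0.027 + 0.022 + 0.047) = 0.25 / 0.096 = 2.6042
k* = 2.6042^(1/0.57) ≈ 5.3611
y* = (k*)^α = 5.3611^0.43 ≈ 2.0586
c* = (1 − s)·y* = (1 − 0.25) × 2.0586 ≈ 1.5440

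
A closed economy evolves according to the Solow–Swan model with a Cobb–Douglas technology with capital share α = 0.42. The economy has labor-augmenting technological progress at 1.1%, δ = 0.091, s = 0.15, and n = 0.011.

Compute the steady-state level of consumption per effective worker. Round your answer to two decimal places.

c* ≈ 1.04

Steady state requires s·f(k) = (n + g + δ)·k, i.e. s·k^α = (n + g + δ)·k.
Dividing both sides by k: k^(1−α) = s / (n + g + δ).
k^0.58 = 0.15 / (0.011 + 0.011 + 0.091) = 0.15 / 0.113 = 1.3274
k* = 1.3274^(1/0.58) ≈ 1.6296
y* = (k*)^α = 1.6296^0.42 ≈ 1.2276
c* = (1 − s)·y* = (1 − 0.15) × 1.2276 ≈ 1.0435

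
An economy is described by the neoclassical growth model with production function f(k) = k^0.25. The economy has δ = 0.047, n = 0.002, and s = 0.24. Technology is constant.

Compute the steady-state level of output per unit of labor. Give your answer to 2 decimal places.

y* = 1.70

In steady state, investment equals break-even investment: s·k^α = (n + δ)·k.
Rearranging, k^(1−α) = s / (n + δ).
k^0.75 = 0.24 / (0.002 + 0.047) = 0.24 / 0.049 = 4.8980
k* = 4.8980^(1/0.75) ≈ 8.3181
y* = (k*)^α = 8.3181^0.25 ≈ 1.6983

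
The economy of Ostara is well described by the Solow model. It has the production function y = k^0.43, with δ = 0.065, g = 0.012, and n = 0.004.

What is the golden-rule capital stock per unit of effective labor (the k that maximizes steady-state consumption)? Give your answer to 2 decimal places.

k_gold ≈ 18.70

The golden rule sets f'(k) = n + g + δ, i.e. α·k^(α−1) = n + g + δ.
So k^(1−α) = α / (n + g + δ) = 0.43 / 0.081 = 5.3086.
k_gold = 5.3086^(1/0.57) ≈ 18.7023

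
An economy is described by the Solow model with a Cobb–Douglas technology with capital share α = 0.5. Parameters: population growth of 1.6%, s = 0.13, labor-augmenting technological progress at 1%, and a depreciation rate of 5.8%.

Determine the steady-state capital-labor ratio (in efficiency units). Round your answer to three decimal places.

k* ≈ 2.395

In steady state, investment equals break-even investment: s·k^α = (n + g + δ)·k.
Dividing both sides by k: k^(1−α) = s / (n + g + δ).
k^0.5 = 0.13 / (0.016 + 0.010 + 0.058) = 0.13 / 0.084 = 1.5476
k* = 1.5476^(1/0.5) ≈ 2.3951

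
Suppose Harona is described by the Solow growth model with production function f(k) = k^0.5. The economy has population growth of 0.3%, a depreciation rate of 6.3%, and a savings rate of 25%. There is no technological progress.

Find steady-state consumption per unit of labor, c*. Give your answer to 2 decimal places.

c* = 2.84

In steady state, investment equals break-even investment: s·k^α = (n + δ)·k.
Rearranging, k^(1−α) = s / (n + δ).
k^0.5 = 0.25 / (0.003 + 0.063) = 0.25 / 0.066 = 3.7879
k* = 3.7879^(1/0.5) ≈ 14.3482
y* = (k*)^α = 14.3482^0.5 ≈ 3.7879
c* = (1 − s)·y* = (1 − 0.25) × 3.7879 ≈ 2.8409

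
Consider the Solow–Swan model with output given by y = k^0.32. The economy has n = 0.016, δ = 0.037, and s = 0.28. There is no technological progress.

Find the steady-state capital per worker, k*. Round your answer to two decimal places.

Steady state requires s·f(k) = (n + δ)·k, i.e. s·k^α = (n + δ)·k.
Dividing both sides by k: k^(1−α) = s / (n + δ).
k^0.68 = 0.28 / (0.016 + 0.037) = 0.28 / 0.053 = 5.2830
k* = 5.2830^(1/0.68) ≈ 11.5627

k* = 11.56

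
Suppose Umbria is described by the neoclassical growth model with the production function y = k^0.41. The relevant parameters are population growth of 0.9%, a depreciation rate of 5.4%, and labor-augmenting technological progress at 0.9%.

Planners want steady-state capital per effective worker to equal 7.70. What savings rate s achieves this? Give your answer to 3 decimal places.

s ≈ 0.240

At the steady state, Δk = 0, so s·k^α = (n + g + δ)·k.
So s / (n + g + δ) = (k*)^(1−α) = 7.70^0.59 = 3.3345.
Therefore s = 3.3345 × (n + g + δ) = 3.3345 × 0.072 = 0.2401.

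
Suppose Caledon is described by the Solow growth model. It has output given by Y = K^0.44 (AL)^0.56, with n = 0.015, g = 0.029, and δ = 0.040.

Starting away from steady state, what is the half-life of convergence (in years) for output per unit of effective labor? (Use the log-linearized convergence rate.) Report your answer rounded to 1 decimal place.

Near the steady state the convergence rate is λ = (1 − α)(n + g + δ).
λ = (1 − 0.44) × 0.084 = 0.56 × 0.084 = 0.04704
Half-life = ln 2 / λ = 0.6931 / 0.04704 ≈ 14.73 years

t_½ ≈ 14.7 years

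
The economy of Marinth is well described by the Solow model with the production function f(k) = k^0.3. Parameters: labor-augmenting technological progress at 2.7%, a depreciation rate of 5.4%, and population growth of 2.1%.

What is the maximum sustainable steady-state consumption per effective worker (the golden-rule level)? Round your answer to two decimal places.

c_gold ≈ 1.11

At the golden rule, f'(k) = n + g + δ, so α·k^(α−1) = n + g + δ and k_gold = (α/(n + g + δ))^(1/(1−α)).
k_gold = (0.3/0.102)^(1/0.7) = 2.9412^1.4286 ≈ 4.6702
c_gold = f(k_gold) − (n + g + δ)·k_gold = 1.5878 − 0.102×4.6702 ≈ 1.1114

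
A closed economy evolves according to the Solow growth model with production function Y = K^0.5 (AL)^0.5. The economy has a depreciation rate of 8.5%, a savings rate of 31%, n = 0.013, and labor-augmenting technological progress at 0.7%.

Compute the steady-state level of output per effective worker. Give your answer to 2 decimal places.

y* = 2.95

Steady state requires s·f(k) = (n + g + δ)·k, i.e. s·k^α = (n + g + δ)·k.
Dividing both sides by k: k^(1−α) = s / (n + g + δ).
k^0.5 = 0.31 / (0.013 + 0.007 + 0.085) = 0.31 / 0.105 = 2.9524
k* = 2.9524^(1/0.5) ≈ 8.7167
y* = (k*)^α = 8.7167^0.5 ≈ 2.9524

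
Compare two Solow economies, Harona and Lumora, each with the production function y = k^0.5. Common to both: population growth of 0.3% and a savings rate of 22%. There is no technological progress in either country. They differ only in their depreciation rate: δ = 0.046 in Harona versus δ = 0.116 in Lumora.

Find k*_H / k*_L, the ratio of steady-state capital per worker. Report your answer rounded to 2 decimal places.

ratio ≈ 5.90

Steady-state k* = [s/(n + δ)]^(1/(1−α)), so the ratio is [ (s_H/(n + δ)_H) / (s_L/(n + δ)_L) ]^2.
s_H/(n + δ)_H = 0.22/0.049 = 4.4898; s_L/(n + δ)_L = 0.22/0.119 = 1.8487.
Ratio = (4.4898/1.8487)^2 = 2.4286^2 ≈ 5.8981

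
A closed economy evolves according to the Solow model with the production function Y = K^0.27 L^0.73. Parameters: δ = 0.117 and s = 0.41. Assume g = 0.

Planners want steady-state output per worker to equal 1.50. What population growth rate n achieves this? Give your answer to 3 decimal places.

n ≈ 0.020

Steady state requires s·f(k) = (n + δ)·k, i.e. s·k^α = (n + δ)·k.
Since y* = [s/(n + δ)]^(α/(1−α)), we have s/(n + δ) = (y*)^((1−α)/α) = 1.50^2.7037 = 2.9929.
Therefore n + δ = s / 2.9929 = 0.41 / 2.9929 = 0.1370, so n = 0.1370 − 0.117 = 0.0200.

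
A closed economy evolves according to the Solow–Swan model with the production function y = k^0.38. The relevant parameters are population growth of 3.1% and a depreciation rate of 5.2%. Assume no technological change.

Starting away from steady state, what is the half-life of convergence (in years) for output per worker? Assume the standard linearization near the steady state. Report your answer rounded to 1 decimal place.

half-life ≈ 13.5 years

Near the steady state the convergence rate is λ = (1 − α)(n + δ).
λ = (1 − 0.38) × 0.083 = 0.62 × 0.083 = 0.05146
Half-life = ln 2 / λ = 0.6931 / 0.05146 ≈ 13.47 years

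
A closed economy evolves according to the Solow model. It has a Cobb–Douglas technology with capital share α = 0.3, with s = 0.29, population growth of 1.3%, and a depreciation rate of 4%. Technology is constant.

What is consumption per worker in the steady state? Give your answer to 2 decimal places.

Steady state requires s·f(k) = (n + δ)·k, i.e. s·k^α = (n + δ)·k.
Rearranging, k^(1−α) = s / (n + δ).
k^0.7 = 0.29 / (0.013 + 0.040) = 0.29 / 0.053 = 5.4717
k* = 5.4717^(1/0.7) ≈ 11.3360
y* = (k*)^α = 11.3360^0.3 ≈ 2.0718
c* = (1 − s)·y* = (1 − 0.29) × 2.0718 ≈ 1.4710

c* = 1.47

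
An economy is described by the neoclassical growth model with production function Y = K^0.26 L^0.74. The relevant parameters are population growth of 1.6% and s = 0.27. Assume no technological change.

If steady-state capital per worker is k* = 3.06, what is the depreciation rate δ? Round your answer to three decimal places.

In steady state, investment equals break-even investment: s·k^α = (n + δ)·k.
So s / (n + δ) = (k*)^(1−α) = 3.06^0.74 = 2.2879.
Therefore n + δ = s / 2.2879 = 0.27 / 2.2879 = 0.1180, so δ = 0.1180 − 0.016 = 0.1020.

δ ≈ 0.102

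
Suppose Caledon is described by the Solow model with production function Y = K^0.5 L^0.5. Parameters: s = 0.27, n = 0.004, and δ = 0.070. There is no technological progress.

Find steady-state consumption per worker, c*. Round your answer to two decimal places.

At the steady state, Δk = 0, so s·k^α = (n + δ)·k.
Rearranging, k^(1−α) = s / (n + δ).
k^0.5 = 0.27 / (0.004 + 0.070) = 0.27 / 0.074 = 3.6486
k* = 3.6486^(1/0.5) ≈ 13.3123
y* = (k*)^α = 13.3123^0.5 ≈ 3.6486
c* = (1 − s)·y* = (1 − 0.27) × 3.6486 ≈ 2.6635

c* ≈ 2.66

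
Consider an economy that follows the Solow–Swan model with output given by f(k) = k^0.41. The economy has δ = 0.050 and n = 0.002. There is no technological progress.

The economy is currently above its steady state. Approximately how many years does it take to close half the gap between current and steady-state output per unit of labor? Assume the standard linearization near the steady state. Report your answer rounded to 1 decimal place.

Near the steady state the convergence rate is λ = (1 − α)(n + δ).
λ = (1 − 0.41) × 0.052 = 0.59 × 0.052 = 0.03068
Half-life = ln 2 / λ = 0.6931 / 0.03068 ≈ 22.59 years

t_½ ≈ 22.6 years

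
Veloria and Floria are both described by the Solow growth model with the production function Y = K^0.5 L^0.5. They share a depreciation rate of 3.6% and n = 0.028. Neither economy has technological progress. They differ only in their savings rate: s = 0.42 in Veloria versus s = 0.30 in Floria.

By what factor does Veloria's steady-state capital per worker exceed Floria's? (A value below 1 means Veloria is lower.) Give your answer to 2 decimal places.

ratio ≈ 1.96

Steady-state k* = [s/(n + δ)]^(1/(1−α)), so the ratio is [ (s_V/(n + δ)_V) / (s_F/(n + δ)_F) ]^2.
s_V/(n + δ)_V = 0.42/0.064 = 6.5625; s_F/(n + δ)_F = 0.30/0.064 = 4.6875.
Ratio = (6.5625/4.6875)^2 = 1.4000^2 ≈ 1.9600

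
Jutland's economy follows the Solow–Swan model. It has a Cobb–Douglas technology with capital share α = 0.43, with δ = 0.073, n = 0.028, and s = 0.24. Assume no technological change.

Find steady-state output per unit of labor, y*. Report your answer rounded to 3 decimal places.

y* = 1.921

Steady state requires s·f(k) = (n + δ)·k, i.e. s·k^α = (n + δ)·k.
Rearranging, k^(1−α) = s / (n + δ).
k^0.57 = 0.24 / (0.028 + 0.073) = 0.24 / 0.101 = 2.3762
k* = 2.3762^(1/0.57) ≈ 4.5650
y* = (k*)^α = 4.5650^0.43 ≈ 1.9211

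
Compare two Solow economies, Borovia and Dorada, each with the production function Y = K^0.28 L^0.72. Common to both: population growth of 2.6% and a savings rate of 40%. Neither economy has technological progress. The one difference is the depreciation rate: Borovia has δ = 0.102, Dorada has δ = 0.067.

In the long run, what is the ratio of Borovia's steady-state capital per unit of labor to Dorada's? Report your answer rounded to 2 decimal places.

ratio ≈ 0.64

Steady-state k* = [s/(n + δ)]^(1/(1−α)), so the ratio is [ (s_B/(n + δ)_B) / (s_D/(n + δ)_D) ]^1.3889.
s_B/(n + δ)_B = 0.40/0.128 = 3.1250; s_D/(n + δ)_D = 0.40/0.093 = 4.3011.
Ratio = (3.1250/4.3011)^1.3889 = 0.7266^1.3889 ≈ 0.6417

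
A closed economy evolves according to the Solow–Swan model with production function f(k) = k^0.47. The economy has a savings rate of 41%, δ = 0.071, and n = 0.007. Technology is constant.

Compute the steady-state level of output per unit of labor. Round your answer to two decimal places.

y* ≈ 4.36

In steady state, investment equals break-even investment: s·k^α = (n + δ)·k.
Rearranging, k^(1−α) = s / (n + δ).
k^0.53 = 0.41 / (0.007 + 0.071) = 0.41 / 0.078 = 5.2564
k* = 5.2564^(1/0.53) ≈ 22.8976
y* = (k*)^α = 22.8976^0.47 ≈ 4.3561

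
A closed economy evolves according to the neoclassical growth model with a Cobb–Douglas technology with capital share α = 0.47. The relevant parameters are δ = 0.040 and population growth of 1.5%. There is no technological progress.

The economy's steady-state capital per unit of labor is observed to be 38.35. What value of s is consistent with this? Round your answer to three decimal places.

Steady state requires s·f(k) = (n + δ)·k, i.e. s·k^α = (n + δ)·k.
So s / (n + δ) = (k*)^(1−α) = 38.35^0.53 = 6.9087.
Therefore s = 6.9087 × (n + δ) = 6.9087 × 0.055 = 0.3800.

s ≈ 0.380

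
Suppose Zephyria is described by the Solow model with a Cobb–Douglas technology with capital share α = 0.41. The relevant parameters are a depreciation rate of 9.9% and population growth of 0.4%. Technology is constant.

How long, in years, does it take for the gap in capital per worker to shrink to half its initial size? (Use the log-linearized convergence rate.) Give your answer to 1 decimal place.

t_½ ≈ 11.4 years

Near the steady state the convergence rate is λ = (1 − α)(n + δ).
λ = (1 − 0.41) × 0.103 = 0.59 × 0.103 = 0.06077
Half-life = ln 2 / λ = 0.6931 / 0.06077 ≈ 11.41 years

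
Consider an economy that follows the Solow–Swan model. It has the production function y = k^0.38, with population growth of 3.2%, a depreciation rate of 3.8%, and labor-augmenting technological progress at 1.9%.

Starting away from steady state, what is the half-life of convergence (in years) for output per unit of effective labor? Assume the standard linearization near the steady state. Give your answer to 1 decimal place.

t_½ ≈ 12.6 years

Near the steady state the convergence rate is λ = (1 − α)(n + g + δ).
λ = (1 − 0.38) × 0.089 = 0.62 × 0.089 = 0.05518
Half-life = ln 2 / λ = 0.6931 / 0.05518 ≈ 12.56 years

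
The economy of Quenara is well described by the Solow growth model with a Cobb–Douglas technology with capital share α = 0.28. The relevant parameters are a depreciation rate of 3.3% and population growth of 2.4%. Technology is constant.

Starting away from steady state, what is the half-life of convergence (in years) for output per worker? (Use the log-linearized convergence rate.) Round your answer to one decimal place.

t_½ ≈ 16.9 years

Near the steady state the convergence rate is λ = (1 − α)(n + δ).
λ = (1 − 0.28) × 0.057 = 0.72 × 0.057 = 0.04104
Half-life = ln 2 / λ = 0.6931 / 0.04104 ≈ 16.89 years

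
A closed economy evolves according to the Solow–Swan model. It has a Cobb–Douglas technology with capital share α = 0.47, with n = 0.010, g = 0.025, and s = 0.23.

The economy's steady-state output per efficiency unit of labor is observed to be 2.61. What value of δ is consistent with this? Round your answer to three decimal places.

δ ≈ 0.043

In steady state, investment equals break-even investment: s·k^α = (n + g + δ)·k.
Since y* = [s/(n + g + δ)]^(α/(1−α)), we have s/(n + g + δ) = (y*)^((1−α)/α) = 2.61^1.1277 = 2.9502.
Therefore n + g + δ = s / 2.9502 = 0.23 / 2.9502 = 0.0780, so δ = 0.0780 − 0.035 = 0.0430.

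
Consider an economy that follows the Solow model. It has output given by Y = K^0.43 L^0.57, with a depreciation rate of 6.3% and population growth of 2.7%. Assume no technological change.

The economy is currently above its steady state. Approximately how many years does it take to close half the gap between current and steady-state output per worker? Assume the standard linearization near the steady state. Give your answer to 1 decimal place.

half-life ≈ 13.5 years

Near the steady state the convergence rate is λ = (1 − α)(n + δ).
λ = (1 − 0.43) × 0.090 = 0.57 × 0.090 = 0.0513
Half-life = ln 2 / λ = 0.6931 / 0.0513 ≈ 13.51 years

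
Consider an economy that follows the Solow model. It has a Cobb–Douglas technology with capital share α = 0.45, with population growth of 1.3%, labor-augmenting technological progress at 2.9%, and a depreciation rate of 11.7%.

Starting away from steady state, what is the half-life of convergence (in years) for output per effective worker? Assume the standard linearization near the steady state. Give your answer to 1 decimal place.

t_½ ≈ 7.9 years

Near the steady state the convergence rate is λ = (1 − α)(n + g + δ).
λ = (1 − 0.45) × 0.159 = 0.55 × 0.159 = 0.08745
Half-life = ln 2 / λ = 0.6931 / 0.08745 ≈ 7.93 years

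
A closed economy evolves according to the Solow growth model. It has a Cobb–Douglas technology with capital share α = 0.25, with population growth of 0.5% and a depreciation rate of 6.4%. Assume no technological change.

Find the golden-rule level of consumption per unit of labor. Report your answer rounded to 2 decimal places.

c_gold ≈ 1.15

At the golden rule, f'(k) = n + δ, so α·k^(α−1) = n + δ and k_gold = (α/(n + δ))^(1/(1−α)).
k_gold = (0.25/0.069)^(1/0.75) = 3.6232^1.3333 ≈ 5.5646
c_gold = f(k_gold) − (n + δ)·k_gold = 1.5359 − 0.069×5.5646 ≈ 1.1519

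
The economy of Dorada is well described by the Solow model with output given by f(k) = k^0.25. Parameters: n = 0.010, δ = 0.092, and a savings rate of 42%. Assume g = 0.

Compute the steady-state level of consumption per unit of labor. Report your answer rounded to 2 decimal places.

At the steady state, Δk = 0, so s·k^α = (n + δ)·k.
Rearranging, k^(1−α) = s / (n + δ).
k^0.75 = 0.42 / (0.010 + 0.092) = 0.42 / 0.102 = 4.1176
k* = 4.1176^(1/0.75) ≈ 6.5997
y* = (k*)^α = 6.5997^0.25 ≈ 1.6028
c* = (1 − s)·y* = (1 − 0.42) × 1.6028 ≈ 0.9296

c* = 0.93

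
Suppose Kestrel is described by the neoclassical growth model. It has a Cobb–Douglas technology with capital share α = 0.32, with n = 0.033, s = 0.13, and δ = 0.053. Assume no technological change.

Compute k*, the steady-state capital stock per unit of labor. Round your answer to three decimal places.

At the steady state, Δk = 0, so s·k^α = (n + δ)·k.
Dividing both sides by k: k^(1−α) = s / (n + δ).
k^0.68 = 0.13 / (0.033 + 0.053) = 0.13 / 0.086 = 1.5116
k* = 1.5116^(1/0.68) ≈ 1.8360

k* = 1.836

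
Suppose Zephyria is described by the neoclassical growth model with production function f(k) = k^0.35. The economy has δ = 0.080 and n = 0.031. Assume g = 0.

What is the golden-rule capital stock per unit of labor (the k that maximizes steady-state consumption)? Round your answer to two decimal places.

The golden rule sets f'(k) = n + δ, i.e. α·k^(α−1) = n + δ.
So k^(1−α) = α / (n + δ) = 0.35 / 0.111 = 3.1532.
k_gold = 3.1532^(1/0.65) ≈ 5.8521

k_gold ≈ 5.85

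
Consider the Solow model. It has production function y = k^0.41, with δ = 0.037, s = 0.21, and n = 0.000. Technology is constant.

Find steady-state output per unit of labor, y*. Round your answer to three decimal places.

Steady state requires s·f(k) = (n + δ)·k, i.e. s·k^α = (n + δ)·k.
Dividing both sides by k: k^(1−α) = s / (n + δ).
k^0.59 = 0.21 / (0.000 + 0.037) = 0.21 / 0.037 = 5.6757
k* = 5.6757^(1/0.59) ≈ 18.9670
y* = (k*)^α = 18.9670^0.41 ≈ 3.3418

y* = 3.342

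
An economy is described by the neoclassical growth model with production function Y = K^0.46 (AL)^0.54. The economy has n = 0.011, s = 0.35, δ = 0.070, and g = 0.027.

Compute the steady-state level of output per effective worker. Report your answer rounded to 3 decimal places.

At the steady state, Δk = 0, so s·k^α = (n + g + δ)·k.
Dividing both sides by k: k^(1−α) = s / (n + g + δ).
k^0.54 = 0.35 / (0.011 + 0.027 + 0.070) = 0.35 / 0.108 = 3.2407
k* = 3.2407^(1/0.54) ≈ 8.8232
y* = (k*)^α = 8.8232^0.46 ≈ 2.7226

y* ≈ 2.723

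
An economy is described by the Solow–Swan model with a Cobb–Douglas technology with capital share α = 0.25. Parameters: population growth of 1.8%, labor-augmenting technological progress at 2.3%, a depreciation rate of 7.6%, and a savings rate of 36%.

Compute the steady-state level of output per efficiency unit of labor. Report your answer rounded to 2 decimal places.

y* = 1.45

At the steady state, Δk = 0, so s·k^α = (n + g + δ)·k.
Dividing both sides by k: k^(1−α) = s / (n + g + δ).
k^0.75 = 0.36 / (0.018 + 0.023 + 0.076) = 0.36 / 0.117 = 3.0769
k* = 3.0769^(1/0.75) ≈ 4.4753
y* = (k*)^α = 4.4753^0.25 ≈ 1.4545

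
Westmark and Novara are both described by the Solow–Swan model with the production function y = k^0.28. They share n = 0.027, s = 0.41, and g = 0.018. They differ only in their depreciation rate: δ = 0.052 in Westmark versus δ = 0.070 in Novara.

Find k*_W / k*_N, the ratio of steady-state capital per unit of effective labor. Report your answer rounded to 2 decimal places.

ratio ≈ 1.27

Steady-state k* = [s/(n + g + δ)]^(1/(1−α)), so the ratio is [ (s_W/(n + g + δ)_W) / (s_N/(n + g + δ)_N) ]^1.3889.
s_W/(n + g + δ)_W = 0.41/0.097 = 4.2268; s_N/(n + g + δ)_N = 0.41/0.115 = 3.5652.
Ratio = (4.2268/3.5652)^1.3889 = 1.1856^1.3889 ≈ 1.2668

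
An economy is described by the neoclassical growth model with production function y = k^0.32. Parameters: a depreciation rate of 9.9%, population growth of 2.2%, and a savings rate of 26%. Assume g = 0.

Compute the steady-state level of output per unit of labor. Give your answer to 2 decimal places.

Steady state requires s·f(k) = (n + δ)·k, i.e. s·k^α = (n + δ)·k.
Rearranging, k^(1−α) = s / (n + δ).
k^0.68 = 0.26 / (0.022 + 0.099) = 0.26 / 0.121 = 2.1488
k* = 2.1488^(1/0.68) ≈ 3.0798
y* = (k*)^α = 3.0798^0.32 ≈ 1.4333

y* = 1.43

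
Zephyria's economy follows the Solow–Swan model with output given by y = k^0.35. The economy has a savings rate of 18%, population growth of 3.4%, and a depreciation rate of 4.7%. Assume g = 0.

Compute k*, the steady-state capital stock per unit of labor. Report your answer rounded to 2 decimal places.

In steady state, investment equals break-even investment: s·k^α = (n + δ)·k.
Dividing both sides by k: k^(1−α) = s / (n + δ).
k^0.65 = 0.18 / (0.034 + 0.047) = 0.18 / 0.081 = 2.2222
k* = 2.2222^(1/0.65) ≈ 3.4160

k* = 3.42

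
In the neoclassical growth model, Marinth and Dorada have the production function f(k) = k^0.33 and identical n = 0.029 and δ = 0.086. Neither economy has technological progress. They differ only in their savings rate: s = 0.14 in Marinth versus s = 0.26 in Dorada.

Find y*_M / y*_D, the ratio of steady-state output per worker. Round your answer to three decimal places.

ratio ≈ 0.737

Steady-state y* = [s/(n + δ)]^(α/(1−α)), so the ratio is [ (s_M/(n + δ)_M) / (s_D/(n + δ)_D) ]^0.4925.
s_M/(n + δ)_M = 0.14/0.115 = 1.2174; s_D/(n + δ)_D = 0.26/0.115 = 2.2609.
Ratio = (1.2174/2.2609)^0.4925 = 0.5385^0.4925 ≈ 0.7372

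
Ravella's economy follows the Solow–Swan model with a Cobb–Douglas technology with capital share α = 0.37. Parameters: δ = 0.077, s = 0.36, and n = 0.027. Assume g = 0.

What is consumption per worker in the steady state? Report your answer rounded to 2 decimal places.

At the steady state, Δk = 0, so s·k^α = (n + δ)·k.
Dividing both sides by k: k^(1−α) = s / (n + δ).
k^0.63 = 0.36 / (0.027 + 0.077) = 0.36 / 0.104 = 3.4615
k* = 3.4615^(1/0.63) ≈ 7.1775
y* = (k*)^α = 7.1775^0.37 ≈ 2.0735
c* = (1 − s)·y* = (1 − 0.36) × 2.0735 ≈ 1.3270

c* ≈ 1.33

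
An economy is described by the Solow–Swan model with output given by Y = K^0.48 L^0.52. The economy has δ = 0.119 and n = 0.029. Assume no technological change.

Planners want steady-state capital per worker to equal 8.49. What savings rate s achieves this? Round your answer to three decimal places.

s ≈ 0.450

Steady state requires s·f(k) = (n + δ)·k, i.e. s·k^α = (n + δ)·k.
So s / (n + δ) = (k*)^(1−α) = 8.49^0.52 = 3.0411.
Therefore s = 3.0411 × (n + δ) = 3.0411 × 0.148 = 0.4501.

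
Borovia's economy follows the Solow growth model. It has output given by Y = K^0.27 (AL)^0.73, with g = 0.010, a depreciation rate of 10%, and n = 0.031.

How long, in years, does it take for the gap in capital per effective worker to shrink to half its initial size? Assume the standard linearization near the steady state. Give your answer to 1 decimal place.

Near the steady state the convergence rate is λ = (1 − α)(n + g + δ).
λ = (1 − 0.27) × 0.141 = 0.73 × 0.141 = 0.10293
Half-life = ln 2 / λ = 0.6931 / 0.10293 ≈ 6.73 years

about 6.7 years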